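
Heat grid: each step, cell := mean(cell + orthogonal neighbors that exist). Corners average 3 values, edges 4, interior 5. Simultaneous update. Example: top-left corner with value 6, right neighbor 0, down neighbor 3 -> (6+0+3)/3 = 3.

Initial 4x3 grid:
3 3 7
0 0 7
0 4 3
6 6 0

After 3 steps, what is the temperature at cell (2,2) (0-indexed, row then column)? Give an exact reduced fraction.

Step 1: cell (2,2) = 7/2
Step 2: cell (2,2) = 267/80
Step 3: cell (2,2) = 8383/2400
Full grid after step 3:
  893/360 45173/14400 2137/540
  1841/800 18367/6000 26119/7200
  2211/800 1501/500 8383/2400
  749/240 337/100 273/80

Answer: 8383/2400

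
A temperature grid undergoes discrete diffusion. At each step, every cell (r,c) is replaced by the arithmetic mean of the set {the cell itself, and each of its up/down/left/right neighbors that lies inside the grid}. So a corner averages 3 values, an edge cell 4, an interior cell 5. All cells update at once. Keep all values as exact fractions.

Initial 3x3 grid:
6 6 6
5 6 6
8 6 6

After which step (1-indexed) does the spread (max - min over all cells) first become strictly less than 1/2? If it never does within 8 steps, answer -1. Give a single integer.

Answer: 2

Derivation:
Step 1: max=13/2, min=17/3, spread=5/6
Step 2: max=229/36, min=88/15, spread=89/180
  -> spread < 1/2 first at step 2
Step 3: max=44633/7200, min=1069/180, spread=1873/7200
Step 4: max=798781/129600, min=322597/54000, spread=122741/648000
Step 5: max=158606897/25920000, min=431879/72000, spread=3130457/25920000
Step 6: max=2848547029/466560000, min=292632637/48600000, spread=196368569/2332800000
Step 7: max=170450870063/27993600000, min=14067899849/2332800000, spread=523543/8957952
Step 8: max=10214980378861/1679616000000, min=140917568413/23328000000, spread=4410589/107495424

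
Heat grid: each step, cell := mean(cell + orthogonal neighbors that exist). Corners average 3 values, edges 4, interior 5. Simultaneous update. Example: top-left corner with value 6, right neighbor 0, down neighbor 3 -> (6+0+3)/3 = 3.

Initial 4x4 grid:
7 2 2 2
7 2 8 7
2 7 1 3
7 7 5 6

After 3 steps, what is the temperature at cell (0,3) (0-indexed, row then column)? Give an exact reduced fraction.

Answer: 107/27

Derivation:
Step 1: cell (0,3) = 11/3
Step 2: cell (0,3) = 73/18
Step 3: cell (0,3) = 107/27
Full grid after step 3:
  1249/270 5917/1440 5933/1440 107/27
  6679/1440 7013/1500 6241/1500 6287/1440
  38003/7200 14173/3000 14333/3000 32011/7200
  5689/1080 38423/7200 34471/7200 5189/1080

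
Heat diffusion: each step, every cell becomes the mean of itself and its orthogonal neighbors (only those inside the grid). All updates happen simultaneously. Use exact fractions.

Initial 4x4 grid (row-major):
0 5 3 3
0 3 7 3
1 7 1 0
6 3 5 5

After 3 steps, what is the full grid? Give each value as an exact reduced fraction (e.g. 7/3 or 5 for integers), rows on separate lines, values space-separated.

After step 1:
  5/3 11/4 9/2 3
  1 22/5 17/5 13/4
  7/2 3 4 9/4
  10/3 21/4 7/2 10/3
After step 2:
  65/36 799/240 273/80 43/12
  317/120 291/100 391/100 119/40
  65/24 403/100 323/100 77/24
  145/36 181/48 193/48 109/36
After step 3:
  5599/2160 20623/7200 2847/800 2393/720
  9059/3600 4037/1200 263/80 4103/1200
  12067/3600 19979/6000 22079/6000 11197/3600
  1513/432 28529/7200 25289/7200 1477/432

Answer: 5599/2160 20623/7200 2847/800 2393/720
9059/3600 4037/1200 263/80 4103/1200
12067/3600 19979/6000 22079/6000 11197/3600
1513/432 28529/7200 25289/7200 1477/432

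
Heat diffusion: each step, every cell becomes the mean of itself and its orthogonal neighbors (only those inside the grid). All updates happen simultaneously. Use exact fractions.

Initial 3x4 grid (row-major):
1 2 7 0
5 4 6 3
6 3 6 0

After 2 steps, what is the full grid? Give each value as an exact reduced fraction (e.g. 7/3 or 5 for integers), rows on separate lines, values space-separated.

Answer: 61/18 167/48 947/240 28/9
23/6 429/100 379/100 827/240
161/36 103/24 167/40 3

Derivation:
After step 1:
  8/3 7/2 15/4 10/3
  4 4 26/5 9/4
  14/3 19/4 15/4 3
After step 2:
  61/18 167/48 947/240 28/9
  23/6 429/100 379/100 827/240
  161/36 103/24 167/40 3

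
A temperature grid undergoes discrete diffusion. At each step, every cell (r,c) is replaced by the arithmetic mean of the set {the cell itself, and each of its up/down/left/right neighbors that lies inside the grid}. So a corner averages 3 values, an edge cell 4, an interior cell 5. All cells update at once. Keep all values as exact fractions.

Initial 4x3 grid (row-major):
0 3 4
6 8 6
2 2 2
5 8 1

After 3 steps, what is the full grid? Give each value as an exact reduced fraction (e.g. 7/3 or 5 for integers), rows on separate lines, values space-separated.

Answer: 277/72 59023/14400 911/216
9743/2400 24767/6000 30629/7200
3291/800 12551/3000 28219/7200
3073/720 3593/900 8419/2160

Derivation:
After step 1:
  3 15/4 13/3
  4 5 5
  15/4 22/5 11/4
  5 4 11/3
After step 2:
  43/12 193/48 157/36
  63/16 443/100 205/48
  343/80 199/50 949/240
  17/4 64/15 125/36
After step 3:
  277/72 59023/14400 911/216
  9743/2400 24767/6000 30629/7200
  3291/800 12551/3000 28219/7200
  3073/720 3593/900 8419/2160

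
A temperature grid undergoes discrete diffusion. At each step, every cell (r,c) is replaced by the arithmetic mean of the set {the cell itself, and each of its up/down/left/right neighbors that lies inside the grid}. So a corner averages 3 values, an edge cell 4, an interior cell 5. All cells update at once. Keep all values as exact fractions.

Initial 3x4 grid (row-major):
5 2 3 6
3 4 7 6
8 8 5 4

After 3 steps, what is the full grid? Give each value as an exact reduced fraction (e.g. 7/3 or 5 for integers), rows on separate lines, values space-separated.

Answer: 578/135 15649/3600 353/75 709/144
2203/450 29839/6000 2537/500 25277/4800
11933/2160 39923/7200 13321/2400 49/9

Derivation:
After step 1:
  10/3 7/2 9/2 5
  5 24/5 5 23/4
  19/3 25/4 6 5
After step 2:
  71/18 121/30 9/2 61/12
  73/15 491/100 521/100 83/16
  211/36 1403/240 89/16 67/12
After step 3:
  578/135 15649/3600 353/75 709/144
  2203/450 29839/6000 2537/500 25277/4800
  11933/2160 39923/7200 13321/2400 49/9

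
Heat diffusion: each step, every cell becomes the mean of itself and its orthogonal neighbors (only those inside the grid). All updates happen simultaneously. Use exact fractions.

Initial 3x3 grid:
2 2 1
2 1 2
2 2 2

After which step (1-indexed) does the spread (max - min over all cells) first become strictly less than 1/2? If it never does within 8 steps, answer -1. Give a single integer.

Answer: 2

Derivation:
Step 1: max=2, min=3/2, spread=1/2
Step 2: max=151/80, min=14/9, spread=239/720
  -> spread < 1/2 first at step 2
Step 3: max=673/360, min=12073/7200, spread=1387/7200
Step 4: max=39131/21600, min=54359/32400, spread=347/2592
Step 5: max=2344057/1296000, min=3333523/1944000, spread=2921/31104
Step 6: max=139029779/77760000, min=200853731/116640000, spread=24611/373248
Step 7: max=8312709313/4665600000, min=12145112407/6998400000, spread=207329/4478976
Step 8: max=496406073611/279936000000, min=730963524479/419904000000, spread=1746635/53747712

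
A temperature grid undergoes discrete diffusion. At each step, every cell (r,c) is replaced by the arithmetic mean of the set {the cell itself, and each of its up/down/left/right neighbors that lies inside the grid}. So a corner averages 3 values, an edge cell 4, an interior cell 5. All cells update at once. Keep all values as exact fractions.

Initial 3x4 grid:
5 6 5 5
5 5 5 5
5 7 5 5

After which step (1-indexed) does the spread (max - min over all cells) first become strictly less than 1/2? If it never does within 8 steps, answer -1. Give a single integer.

Answer: 3

Derivation:
Step 1: max=17/3, min=5, spread=2/3
Step 2: max=167/30, min=5, spread=17/30
Step 3: max=736/135, min=365/72, spread=413/1080
  -> spread < 1/2 first at step 3
Step 4: max=21781/4050, min=15391/3000, spread=20063/81000
Step 5: max=5222471/972000, min=1667647/324000, spread=21953/97200
Step 6: max=155808677/29160000, min=12580771/2430000, spread=193577/1166400
Step 7: max=9328073443/1749600000, min=1513346953/291600000, spread=9919669/69984000
Step 8: max=558082244387/104976000000, min=11383935469/2187000000, spread=18645347/167961600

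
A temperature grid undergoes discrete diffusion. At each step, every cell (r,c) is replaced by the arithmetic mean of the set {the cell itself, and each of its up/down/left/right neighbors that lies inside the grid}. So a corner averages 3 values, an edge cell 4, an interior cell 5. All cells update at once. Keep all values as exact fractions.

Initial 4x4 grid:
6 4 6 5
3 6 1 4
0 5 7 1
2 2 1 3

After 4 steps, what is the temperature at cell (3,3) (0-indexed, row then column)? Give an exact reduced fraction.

Answer: 197563/64800

Derivation:
Step 1: cell (3,3) = 5/3
Step 2: cell (3,3) = 26/9
Step 3: cell (3,3) = 1193/432
Step 4: cell (3,3) = 197563/64800
Full grid after step 4:
  271241/64800 45241/10800 343/80 21763/5400
  159907/43200 711083/180000 56989/15000 1733/450
  689687/216000 36071/11250 616081/180000 87419/27000
  11063/4050 629177/216000 627817/216000 197563/64800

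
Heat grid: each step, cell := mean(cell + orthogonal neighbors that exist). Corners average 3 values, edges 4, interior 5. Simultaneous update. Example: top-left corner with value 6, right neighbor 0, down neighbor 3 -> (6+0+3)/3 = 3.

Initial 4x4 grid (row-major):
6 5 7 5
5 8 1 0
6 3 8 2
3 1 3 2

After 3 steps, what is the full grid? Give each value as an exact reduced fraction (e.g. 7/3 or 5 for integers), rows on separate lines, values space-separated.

Answer: 5857/1080 2429/450 1309/300 119/30
19147/3600 2813/600 2163/500 1009/300
3083/720 13051/3000 521/150 1469/450
4231/1080 1249/360 6071/1800 1541/540

Derivation:
After step 1:
  16/3 13/2 9/2 4
  25/4 22/5 24/5 2
  17/4 26/5 17/5 3
  10/3 5/2 7/2 7/3
After step 2:
  217/36 311/60 99/20 7/2
  607/120 543/100 191/50 69/20
  571/120 79/20 199/50 161/60
  121/36 109/30 44/15 53/18
After step 3:
  5857/1080 2429/450 1309/300 119/30
  19147/3600 2813/600 2163/500 1009/300
  3083/720 13051/3000 521/150 1469/450
  4231/1080 1249/360 6071/1800 1541/540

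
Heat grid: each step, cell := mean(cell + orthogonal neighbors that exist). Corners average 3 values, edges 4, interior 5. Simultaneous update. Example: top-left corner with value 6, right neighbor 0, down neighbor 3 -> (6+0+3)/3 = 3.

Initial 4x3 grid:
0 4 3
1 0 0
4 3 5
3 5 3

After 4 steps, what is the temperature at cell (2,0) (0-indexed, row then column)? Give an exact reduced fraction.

Answer: 19891/7200

Derivation:
Step 1: cell (2,0) = 11/4
Step 2: cell (2,0) = 57/20
Step 3: cell (2,0) = 653/240
Step 4: cell (2,0) = 19891/7200
Full grid after step 4:
  48793/25920 22259/11520 53543/25920
  9329/4320 54151/24000 20243/8640
  19891/7200 50597/18000 125671/43200
  13633/4320 283997/86400 10561/3240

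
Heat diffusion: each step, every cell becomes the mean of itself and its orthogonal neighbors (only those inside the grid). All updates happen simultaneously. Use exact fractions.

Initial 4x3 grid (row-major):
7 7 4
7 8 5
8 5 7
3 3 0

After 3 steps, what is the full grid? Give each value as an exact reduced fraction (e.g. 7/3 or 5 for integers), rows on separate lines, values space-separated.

After step 1:
  7 13/2 16/3
  15/2 32/5 6
  23/4 31/5 17/4
  14/3 11/4 10/3
After step 2:
  7 757/120 107/18
  533/80 163/25 1319/240
  1447/240 507/100 1187/240
  79/18 339/80 31/9
After step 3:
  4793/720 46391/7200 12779/2160
  15727/2400 9017/1500 41231/7200
  39871/7200 10721/2000 34121/7200
  1319/270 20569/4800 2273/540

Answer: 4793/720 46391/7200 12779/2160
15727/2400 9017/1500 41231/7200
39871/7200 10721/2000 34121/7200
1319/270 20569/4800 2273/540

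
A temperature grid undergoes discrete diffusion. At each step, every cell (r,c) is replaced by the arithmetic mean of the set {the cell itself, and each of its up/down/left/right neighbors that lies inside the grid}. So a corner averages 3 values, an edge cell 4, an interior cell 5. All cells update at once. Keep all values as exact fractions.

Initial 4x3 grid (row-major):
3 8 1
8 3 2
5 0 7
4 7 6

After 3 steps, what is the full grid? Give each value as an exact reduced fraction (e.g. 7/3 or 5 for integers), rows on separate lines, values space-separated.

After step 1:
  19/3 15/4 11/3
  19/4 21/5 13/4
  17/4 22/5 15/4
  16/3 17/4 20/3
After step 2:
  89/18 359/80 32/9
  293/60 407/100 223/60
  281/60 417/100 271/60
  83/18 413/80 44/9
After step 3:
  10307/2160 6823/1600 8467/2160
  16723/3600 8531/2000 14273/3600
  16513/3600 9041/2000 15563/3600
  10409/2160 7533/1600 10489/2160

Answer: 10307/2160 6823/1600 8467/2160
16723/3600 8531/2000 14273/3600
16513/3600 9041/2000 15563/3600
10409/2160 7533/1600 10489/2160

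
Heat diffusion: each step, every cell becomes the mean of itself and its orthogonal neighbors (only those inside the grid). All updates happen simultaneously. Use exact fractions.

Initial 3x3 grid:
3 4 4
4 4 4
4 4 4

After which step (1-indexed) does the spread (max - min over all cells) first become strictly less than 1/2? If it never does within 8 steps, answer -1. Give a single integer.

Answer: 1

Derivation:
Step 1: max=4, min=11/3, spread=1/3
  -> spread < 1/2 first at step 1
Step 2: max=4, min=67/18, spread=5/18
Step 3: max=4, min=823/216, spread=41/216
Step 4: max=1429/360, min=49709/12960, spread=347/2592
Step 5: max=14243/3600, min=3003463/777600, spread=2921/31104
Step 6: max=1702517/432000, min=180795461/46656000, spread=24611/373248
Step 7: max=38223259/9720000, min=10878717967/2799360000, spread=207329/4478976
Step 8: max=2034798401/518400000, min=653816447549/167961600000, spread=1746635/53747712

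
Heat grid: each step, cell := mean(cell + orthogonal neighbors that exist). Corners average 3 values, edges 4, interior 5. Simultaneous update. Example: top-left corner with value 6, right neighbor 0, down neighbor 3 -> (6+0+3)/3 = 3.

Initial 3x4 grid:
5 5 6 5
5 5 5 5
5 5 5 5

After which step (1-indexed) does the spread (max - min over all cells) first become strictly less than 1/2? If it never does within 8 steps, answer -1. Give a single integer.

Step 1: max=16/3, min=5, spread=1/3
  -> spread < 1/2 first at step 1
Step 2: max=631/120, min=5, spread=31/120
Step 3: max=5611/1080, min=5, spread=211/1080
Step 4: max=556897/108000, min=9047/1800, spread=14077/108000
Step 5: max=5000407/972000, min=543683/108000, spread=5363/48600
Step 6: max=149540809/29160000, min=302869/60000, spread=93859/1166400
Step 7: max=8958274481/1749600000, min=491336467/97200000, spread=4568723/69984000
Step 8: max=536660435629/104976000000, min=14761618889/2916000000, spread=8387449/167961600

Answer: 1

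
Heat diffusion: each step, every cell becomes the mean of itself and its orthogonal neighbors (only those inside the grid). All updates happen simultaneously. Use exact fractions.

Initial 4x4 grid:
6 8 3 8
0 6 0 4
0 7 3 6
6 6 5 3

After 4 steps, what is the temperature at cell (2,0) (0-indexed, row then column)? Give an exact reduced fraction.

Answer: 296843/72000

Derivation:
Step 1: cell (2,0) = 13/4
Step 2: cell (2,0) = 293/80
Step 3: cell (2,0) = 9761/2400
Step 4: cell (2,0) = 296843/72000
Full grid after step 4:
  278533/64800 479531/108000 161057/36000 8101/1800
  901777/216000 762907/180000 32701/7500 155957/36000
  296843/72000 42819/10000 769987/180000 469391/108000
  46373/10800 313643/72000 962497/216000 283453/64800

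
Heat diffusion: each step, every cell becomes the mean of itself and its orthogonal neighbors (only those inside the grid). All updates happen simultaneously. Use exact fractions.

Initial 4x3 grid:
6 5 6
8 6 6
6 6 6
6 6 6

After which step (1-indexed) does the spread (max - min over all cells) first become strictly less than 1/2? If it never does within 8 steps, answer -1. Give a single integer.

Step 1: max=13/2, min=17/3, spread=5/6
Step 2: max=383/60, min=209/36, spread=26/45
Step 3: max=1247/200, min=12787/2160, spread=3403/10800
  -> spread < 1/2 first at step 3
Step 4: max=167173/27000, min=773489/129600, spread=144707/648000
Step 5: max=554089/90000, min=46746691/7776000, spread=5632993/38880000
Step 6: max=4140097/675000, min=2814417209/466560000, spread=236089187/2332800000
Step 7: max=1983613459/324000000, min=169347974731/27993600000, spread=10181140633/139968000000
Step 8: max=118812777431/19440000000, min=10177422344129/1679616000000, spread=440008129547/8398080000000

Answer: 3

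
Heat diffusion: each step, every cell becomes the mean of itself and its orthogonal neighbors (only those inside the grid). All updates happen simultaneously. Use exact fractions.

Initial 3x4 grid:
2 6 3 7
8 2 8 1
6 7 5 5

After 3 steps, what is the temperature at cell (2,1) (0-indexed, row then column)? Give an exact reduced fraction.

Step 1: cell (2,1) = 5
Step 2: cell (2,1) = 489/80
Step 3: cell (2,1) = 2501/480
Full grid after step 3:
  11027/2160 6583/1440 1429/288 4769/1080
  7261/1440 1627/300 5521/1200 14129/2880
  4169/720 2501/480 1537/288 4979/1080

Answer: 2501/480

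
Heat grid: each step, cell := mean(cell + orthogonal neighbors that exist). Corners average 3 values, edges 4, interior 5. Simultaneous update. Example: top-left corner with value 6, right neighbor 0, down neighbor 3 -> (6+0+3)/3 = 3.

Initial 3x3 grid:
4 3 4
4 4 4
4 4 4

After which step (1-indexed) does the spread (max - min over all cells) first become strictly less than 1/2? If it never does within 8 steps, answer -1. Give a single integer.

Step 1: max=4, min=11/3, spread=1/3
  -> spread < 1/2 first at step 1
Step 2: max=4, min=893/240, spread=67/240
Step 3: max=793/200, min=8203/2160, spread=1807/10800
Step 4: max=21239/5400, min=3298037/864000, spread=33401/288000
Step 5: max=2116609/540000, min=29874067/7776000, spread=3025513/38880000
Step 6: max=112444051/28800000, min=11976673133/3110400000, spread=53531/995328
Step 7: max=30312883949/7776000000, min=720463074151/186624000000, spread=450953/11943936
Step 8: max=3631471389481/933120000000, min=43280856439397/11197440000000, spread=3799043/143327232

Answer: 1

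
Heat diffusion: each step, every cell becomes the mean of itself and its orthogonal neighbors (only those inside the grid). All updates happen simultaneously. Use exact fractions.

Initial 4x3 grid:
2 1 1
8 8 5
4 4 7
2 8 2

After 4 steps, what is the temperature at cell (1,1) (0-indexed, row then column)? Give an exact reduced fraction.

Answer: 275983/60000

Derivation:
Step 1: cell (1,1) = 26/5
Step 2: cell (1,1) = 503/100
Step 3: cell (1,1) = 8999/2000
Step 4: cell (1,1) = 275983/60000
Full grid after step 4:
  17419/4050 296051/72000 268079/64800
  490379/108000 275983/60000 955883/216000
  529229/108000 865649/180000 1059583/216000
  78271/16200 16802/3375 317509/64800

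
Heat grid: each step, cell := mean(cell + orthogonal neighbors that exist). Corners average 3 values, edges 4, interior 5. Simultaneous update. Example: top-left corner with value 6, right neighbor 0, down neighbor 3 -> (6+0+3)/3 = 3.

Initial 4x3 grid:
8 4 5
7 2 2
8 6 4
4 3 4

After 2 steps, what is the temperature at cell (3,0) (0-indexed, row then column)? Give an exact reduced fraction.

Answer: 31/6

Derivation:
Step 1: cell (3,0) = 5
Step 2: cell (3,0) = 31/6
Full grid after step 2:
  52/9 379/80 35/9
  691/120 461/100 907/240
  221/40 233/50 931/240
  31/6 1051/240 143/36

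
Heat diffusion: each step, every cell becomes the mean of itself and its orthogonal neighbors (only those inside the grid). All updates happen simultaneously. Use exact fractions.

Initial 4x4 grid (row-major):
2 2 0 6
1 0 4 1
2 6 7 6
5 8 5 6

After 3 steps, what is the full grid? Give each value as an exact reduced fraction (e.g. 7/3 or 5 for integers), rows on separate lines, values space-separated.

After step 1:
  5/3 1 3 7/3
  5/4 13/5 12/5 17/4
  7/2 23/5 28/5 5
  5 6 13/2 17/3
After step 2:
  47/36 31/15 131/60 115/36
  541/240 237/100 357/100 839/240
  287/80 223/50 241/50 1231/240
  29/6 221/40 713/120 103/18
After step 3:
  4051/2160 7133/3600 9913/3600 6389/2160
  17131/7200 3533/1200 19727/6000 27701/7200
  3027/800 1661/400 5741/1200 34501/7200
  3347/720 519/100 1238/225 12091/2160

Answer: 4051/2160 7133/3600 9913/3600 6389/2160
17131/7200 3533/1200 19727/6000 27701/7200
3027/800 1661/400 5741/1200 34501/7200
3347/720 519/100 1238/225 12091/2160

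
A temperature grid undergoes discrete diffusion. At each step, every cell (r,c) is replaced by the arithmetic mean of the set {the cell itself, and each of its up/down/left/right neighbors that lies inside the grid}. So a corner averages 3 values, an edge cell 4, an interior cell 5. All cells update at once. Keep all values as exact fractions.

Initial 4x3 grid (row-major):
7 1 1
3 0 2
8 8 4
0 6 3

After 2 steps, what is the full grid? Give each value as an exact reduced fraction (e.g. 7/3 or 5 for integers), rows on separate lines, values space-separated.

Answer: 125/36 201/80 16/9
943/240 33/10 38/15
1147/240 17/4 233/60
41/9 369/80 77/18

Derivation:
After step 1:
  11/3 9/4 4/3
  9/2 14/5 7/4
  19/4 26/5 17/4
  14/3 17/4 13/3
After step 2:
  125/36 201/80 16/9
  943/240 33/10 38/15
  1147/240 17/4 233/60
  41/9 369/80 77/18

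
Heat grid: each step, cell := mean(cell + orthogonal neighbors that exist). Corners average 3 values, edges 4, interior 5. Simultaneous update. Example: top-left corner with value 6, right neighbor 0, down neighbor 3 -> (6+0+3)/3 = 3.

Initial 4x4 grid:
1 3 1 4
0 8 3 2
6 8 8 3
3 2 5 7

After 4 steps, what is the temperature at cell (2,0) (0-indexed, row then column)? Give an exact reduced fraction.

Step 1: cell (2,0) = 17/4
Step 2: cell (2,0) = 271/60
Step 3: cell (2,0) = 15371/3600
Step 4: cell (2,0) = 471953/108000
Full grid after step 4:
  27469/8100 365563/108000 373903/108000 27349/8100
  406813/108000 90319/22500 89239/22500 425353/108000
  471953/108000 25541/5625 8867/1875 18199/4000
  9206/2025 523403/108000 177541/36000 3332/675

Answer: 471953/108000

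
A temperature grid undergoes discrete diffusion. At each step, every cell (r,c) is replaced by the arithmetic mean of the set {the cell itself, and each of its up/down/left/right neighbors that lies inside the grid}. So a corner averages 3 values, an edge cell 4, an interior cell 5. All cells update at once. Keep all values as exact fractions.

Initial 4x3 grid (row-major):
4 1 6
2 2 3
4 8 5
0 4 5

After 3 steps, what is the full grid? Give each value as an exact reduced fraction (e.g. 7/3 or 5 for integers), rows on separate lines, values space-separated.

After step 1:
  7/3 13/4 10/3
  3 16/5 4
  7/2 23/5 21/4
  8/3 17/4 14/3
After step 2:
  103/36 727/240 127/36
  361/120 361/100 947/240
  413/120 104/25 1111/240
  125/36 971/240 85/18
After step 3:
  6407/2160 46901/14400 3781/1080
  11629/3600 2663/750 28283/7200
  6337/1800 2983/750 31423/7200
  7891/2160 59041/14400 4823/1080

Answer: 6407/2160 46901/14400 3781/1080
11629/3600 2663/750 28283/7200
6337/1800 2983/750 31423/7200
7891/2160 59041/14400 4823/1080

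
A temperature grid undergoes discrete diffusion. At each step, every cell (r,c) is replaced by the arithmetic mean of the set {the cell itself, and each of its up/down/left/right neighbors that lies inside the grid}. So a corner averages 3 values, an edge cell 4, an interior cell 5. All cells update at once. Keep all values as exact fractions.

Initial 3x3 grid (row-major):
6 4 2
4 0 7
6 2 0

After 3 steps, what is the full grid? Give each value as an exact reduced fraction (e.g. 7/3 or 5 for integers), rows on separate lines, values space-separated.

After step 1:
  14/3 3 13/3
  4 17/5 9/4
  4 2 3
After step 2:
  35/9 77/20 115/36
  241/60 293/100 779/240
  10/3 31/10 29/12
After step 3:
  529/135 4159/1200 7409/2160
  797/225 6857/2000 42433/14400
  209/60 589/200 701/240

Answer: 529/135 4159/1200 7409/2160
797/225 6857/2000 42433/14400
209/60 589/200 701/240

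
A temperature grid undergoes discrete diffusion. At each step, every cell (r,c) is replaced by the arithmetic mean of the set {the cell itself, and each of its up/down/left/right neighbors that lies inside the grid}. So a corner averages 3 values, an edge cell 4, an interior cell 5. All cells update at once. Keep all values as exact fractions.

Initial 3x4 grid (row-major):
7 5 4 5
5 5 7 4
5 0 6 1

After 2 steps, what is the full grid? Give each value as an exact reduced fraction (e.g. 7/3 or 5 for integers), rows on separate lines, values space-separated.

Answer: 197/36 617/120 601/120 83/18
189/40 487/100 113/25 349/80
77/18 457/120 491/120 137/36

Derivation:
After step 1:
  17/3 21/4 21/4 13/3
  11/2 22/5 26/5 17/4
  10/3 4 7/2 11/3
After step 2:
  197/36 617/120 601/120 83/18
  189/40 487/100 113/25 349/80
  77/18 457/120 491/120 137/36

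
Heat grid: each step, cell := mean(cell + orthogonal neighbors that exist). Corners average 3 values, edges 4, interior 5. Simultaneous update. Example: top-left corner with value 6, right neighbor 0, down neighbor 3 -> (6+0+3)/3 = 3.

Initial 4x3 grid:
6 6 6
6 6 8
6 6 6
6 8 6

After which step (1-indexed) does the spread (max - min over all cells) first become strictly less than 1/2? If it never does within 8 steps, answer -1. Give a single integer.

Step 1: max=20/3, min=6, spread=2/3
Step 2: max=787/120, min=6, spread=67/120
Step 3: max=7067/1080, min=551/90, spread=91/216
  -> spread < 1/2 first at step 3
Step 4: max=421123/64800, min=16657/2700, spread=4271/12960
Step 5: max=25156997/3888000, min=37289/6000, spread=39749/155520
Step 6: max=1503578023/233280000, min=7586419/1215000, spread=1879423/9331200
Step 7: max=89938711157/13996800000, min=1827479959/291600000, spread=3551477/22394880
Step 8: max=5383203076063/839808000000, min=9162151213/1458000000, spread=846431819/6718464000

Answer: 3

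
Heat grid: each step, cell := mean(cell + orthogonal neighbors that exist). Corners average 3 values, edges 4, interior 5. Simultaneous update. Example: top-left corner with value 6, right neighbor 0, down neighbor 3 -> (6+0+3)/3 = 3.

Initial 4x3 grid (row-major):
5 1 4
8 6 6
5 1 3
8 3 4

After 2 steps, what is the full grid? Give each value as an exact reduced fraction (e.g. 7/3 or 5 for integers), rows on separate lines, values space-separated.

After step 1:
  14/3 4 11/3
  6 22/5 19/4
  11/2 18/5 7/2
  16/3 4 10/3
After step 2:
  44/9 251/60 149/36
  617/120 91/20 979/240
  613/120 21/5 911/240
  89/18 61/15 65/18

Answer: 44/9 251/60 149/36
617/120 91/20 979/240
613/120 21/5 911/240
89/18 61/15 65/18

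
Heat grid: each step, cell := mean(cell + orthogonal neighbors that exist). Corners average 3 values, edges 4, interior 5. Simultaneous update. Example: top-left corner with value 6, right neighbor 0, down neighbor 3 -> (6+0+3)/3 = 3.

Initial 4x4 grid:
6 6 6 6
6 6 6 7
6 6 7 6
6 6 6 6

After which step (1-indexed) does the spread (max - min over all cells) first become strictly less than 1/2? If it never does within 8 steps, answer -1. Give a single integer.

Step 1: max=13/2, min=6, spread=1/2
Step 2: max=1529/240, min=6, spread=89/240
  -> spread < 1/2 first at step 2
Step 3: max=15101/2400, min=6, spread=701/2400
Step 4: max=270169/43200, min=24149/4000, spread=46799/216000
Step 5: max=13456697/2160000, min=326671/54000, spread=389857/2160000
Step 6: max=1207359959/194400000, min=327727/54000, spread=27542759/194400000
Step 7: max=12053171201/1944000000, min=29550011/4860000, spread=77722267/648000000
Step 8: max=360922377101/58320000000, min=29601270971/4860000000, spread=5707125449/58320000000

Answer: 2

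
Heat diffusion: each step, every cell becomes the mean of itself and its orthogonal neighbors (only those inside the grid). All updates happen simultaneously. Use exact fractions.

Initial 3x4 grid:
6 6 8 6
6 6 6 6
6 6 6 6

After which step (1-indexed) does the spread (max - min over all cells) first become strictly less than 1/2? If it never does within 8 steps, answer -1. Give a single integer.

Step 1: max=20/3, min=6, spread=2/3
Step 2: max=391/60, min=6, spread=31/60
Step 3: max=3451/540, min=6, spread=211/540
  -> spread < 1/2 first at step 3
Step 4: max=340897/54000, min=5447/900, spread=14077/54000
Step 5: max=3056407/486000, min=327683/54000, spread=5363/24300
Step 6: max=91220809/14580000, min=182869/30000, spread=93859/583200
Step 7: max=5459074481/874800000, min=296936467/48600000, spread=4568723/34992000
Step 8: max=326708435629/52488000000, min=8929618889/1458000000, spread=8387449/83980800

Answer: 3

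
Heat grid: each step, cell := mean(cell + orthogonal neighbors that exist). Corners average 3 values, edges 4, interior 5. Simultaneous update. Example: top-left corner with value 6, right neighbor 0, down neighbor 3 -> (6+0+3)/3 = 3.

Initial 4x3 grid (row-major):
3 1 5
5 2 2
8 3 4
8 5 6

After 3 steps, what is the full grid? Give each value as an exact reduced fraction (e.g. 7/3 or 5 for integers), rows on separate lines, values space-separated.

Answer: 2447/720 9043/2880 6271/2160
197/48 4271/1200 61/18
1207/240 23/5 491/120
1027/180 2501/480 191/40

Derivation:
After step 1:
  3 11/4 8/3
  9/2 13/5 13/4
  6 22/5 15/4
  7 11/2 5
After step 2:
  41/12 661/240 26/9
  161/40 7/2 46/15
  219/40 89/20 41/10
  37/6 219/40 19/4
After step 3:
  2447/720 9043/2880 6271/2160
  197/48 4271/1200 61/18
  1207/240 23/5 491/120
  1027/180 2501/480 191/40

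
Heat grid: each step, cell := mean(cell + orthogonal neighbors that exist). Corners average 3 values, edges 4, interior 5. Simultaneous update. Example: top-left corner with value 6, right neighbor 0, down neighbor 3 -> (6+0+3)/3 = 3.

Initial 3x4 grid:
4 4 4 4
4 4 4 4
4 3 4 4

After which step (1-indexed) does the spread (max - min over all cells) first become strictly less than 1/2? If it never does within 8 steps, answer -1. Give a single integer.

Answer: 1

Derivation:
Step 1: max=4, min=11/3, spread=1/3
  -> spread < 1/2 first at step 1
Step 2: max=4, min=449/120, spread=31/120
Step 3: max=4, min=4109/1080, spread=211/1080
Step 4: max=7153/1800, min=415103/108000, spread=14077/108000
Step 5: max=428317/108000, min=3747593/972000, spread=5363/48600
Step 6: max=237131/60000, min=112899191/29160000, spread=93859/1166400
Step 7: max=383463533/97200000, min=6788125519/1749600000, spread=4568723/69984000
Step 8: max=11482381111/2916000000, min=408123564371/104976000000, spread=8387449/167961600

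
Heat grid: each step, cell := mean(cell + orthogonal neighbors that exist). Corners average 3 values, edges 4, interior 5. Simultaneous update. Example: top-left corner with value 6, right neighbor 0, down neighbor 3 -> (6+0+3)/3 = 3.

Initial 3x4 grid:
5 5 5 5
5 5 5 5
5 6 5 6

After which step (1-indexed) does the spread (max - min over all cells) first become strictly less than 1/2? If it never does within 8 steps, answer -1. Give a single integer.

Step 1: max=11/2, min=5, spread=1/2
Step 2: max=193/36, min=5, spread=13/36
  -> spread < 1/2 first at step 2
Step 3: max=38057/7200, min=1007/200, spread=361/1440
Step 4: max=679969/129600, min=27361/5400, spread=4661/25920
Step 5: max=33798863/6480000, min=10996621/2160000, spread=809/6480
Step 6: max=2426890399/466560000, min=99235301/19440000, spread=1809727/18662400
Step 7: max=145212447941/27993600000, min=746200573/145800000, spread=77677517/1119744000
Step 8: max=8699978394319/1679616000000, min=59779066451/11664000000, spread=734342603/13436928000

Answer: 2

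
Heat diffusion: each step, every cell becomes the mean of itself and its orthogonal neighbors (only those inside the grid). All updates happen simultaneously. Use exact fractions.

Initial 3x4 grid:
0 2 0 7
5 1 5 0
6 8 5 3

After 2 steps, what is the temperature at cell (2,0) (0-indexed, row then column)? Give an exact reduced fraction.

Step 1: cell (2,0) = 19/3
Step 2: cell (2,0) = 43/9
Full grid after step 2:
  73/36 647/240 527/240 115/36
  119/30 303/100 189/50 219/80
  43/9 1247/240 907/240 35/9

Answer: 43/9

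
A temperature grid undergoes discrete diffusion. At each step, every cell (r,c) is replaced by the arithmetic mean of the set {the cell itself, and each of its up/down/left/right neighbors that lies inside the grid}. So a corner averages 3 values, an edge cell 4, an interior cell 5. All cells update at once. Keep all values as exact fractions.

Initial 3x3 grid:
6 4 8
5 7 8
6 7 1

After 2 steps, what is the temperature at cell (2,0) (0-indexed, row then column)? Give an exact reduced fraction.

Answer: 23/4

Derivation:
Step 1: cell (2,0) = 6
Step 2: cell (2,0) = 23/4
Full grid after step 2:
  23/4 1447/240 227/36
  29/5 297/50 121/20
  23/4 1367/240 199/36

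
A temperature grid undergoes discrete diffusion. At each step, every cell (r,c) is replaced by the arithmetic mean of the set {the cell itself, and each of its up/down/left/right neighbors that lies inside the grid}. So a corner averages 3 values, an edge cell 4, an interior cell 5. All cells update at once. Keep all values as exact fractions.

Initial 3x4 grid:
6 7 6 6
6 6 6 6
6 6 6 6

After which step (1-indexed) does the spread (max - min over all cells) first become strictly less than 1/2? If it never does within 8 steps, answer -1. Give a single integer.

Answer: 1

Derivation:
Step 1: max=19/3, min=6, spread=1/3
  -> spread < 1/2 first at step 1
Step 2: max=751/120, min=6, spread=31/120
Step 3: max=6691/1080, min=6, spread=211/1080
Step 4: max=664897/108000, min=10847/1800, spread=14077/108000
Step 5: max=5972407/972000, min=651683/108000, spread=5363/48600
Step 6: max=178700809/29160000, min=362869/60000, spread=93859/1166400
Step 7: max=10707874481/1749600000, min=588536467/97200000, spread=4568723/69984000
Step 8: max=641636435629/104976000000, min=17677618889/2916000000, spread=8387449/167961600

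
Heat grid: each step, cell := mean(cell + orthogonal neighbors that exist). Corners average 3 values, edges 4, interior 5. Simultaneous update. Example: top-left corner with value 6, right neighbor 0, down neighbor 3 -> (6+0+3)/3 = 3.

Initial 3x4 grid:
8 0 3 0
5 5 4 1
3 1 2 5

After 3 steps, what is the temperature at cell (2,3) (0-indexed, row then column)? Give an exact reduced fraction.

Step 1: cell (2,3) = 8/3
Step 2: cell (2,3) = 49/18
Step 3: cell (2,3) = 1145/432
Full grid after step 3:
  421/108 5011/1440 3709/1440 973/432
  11297/2880 157/48 14/5 1153/480
  7/2 1567/480 4019/1440 1145/432

Answer: 1145/432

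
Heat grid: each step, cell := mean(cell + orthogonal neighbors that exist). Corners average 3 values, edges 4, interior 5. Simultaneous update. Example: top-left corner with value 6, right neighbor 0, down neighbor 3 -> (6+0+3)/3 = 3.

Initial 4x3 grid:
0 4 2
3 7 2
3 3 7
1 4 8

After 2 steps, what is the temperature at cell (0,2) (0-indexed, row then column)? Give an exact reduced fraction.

Step 1: cell (0,2) = 8/3
Step 2: cell (0,2) = 125/36
Full grid after step 2:
  53/18 241/80 125/36
  713/240 98/25 479/120
  793/240 201/50 619/120
  55/18 89/20 46/9

Answer: 125/36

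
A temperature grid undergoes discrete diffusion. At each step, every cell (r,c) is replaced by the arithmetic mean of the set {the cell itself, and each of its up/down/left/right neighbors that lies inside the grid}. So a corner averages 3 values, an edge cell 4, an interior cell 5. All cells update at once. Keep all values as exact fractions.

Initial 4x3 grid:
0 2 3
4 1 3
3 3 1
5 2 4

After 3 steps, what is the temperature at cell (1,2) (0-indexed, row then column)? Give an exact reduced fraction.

Step 1: cell (1,2) = 2
Step 2: cell (1,2) = 601/240
Step 3: cell (1,2) = 15931/7200
Full grid after step 3:
  529/240 14581/7200 4861/2160
  5527/2400 3667/1500 15931/7200
  21251/7200 958/375 19001/7200
  1309/432 21781/7200 1141/432

Answer: 15931/7200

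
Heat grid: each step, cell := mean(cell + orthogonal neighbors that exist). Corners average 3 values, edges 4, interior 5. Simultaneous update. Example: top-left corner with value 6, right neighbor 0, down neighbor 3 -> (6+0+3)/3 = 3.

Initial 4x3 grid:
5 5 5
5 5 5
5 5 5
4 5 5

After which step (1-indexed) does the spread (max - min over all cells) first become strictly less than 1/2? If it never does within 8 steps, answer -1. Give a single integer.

Step 1: max=5, min=14/3, spread=1/3
  -> spread < 1/2 first at step 1
Step 2: max=5, min=85/18, spread=5/18
Step 3: max=5, min=1039/216, spread=41/216
Step 4: max=5, min=125383/25920, spread=4217/25920
Step 5: max=35921/7200, min=7566851/1555200, spread=38417/311040
Step 6: max=717403/144000, min=455359789/93312000, spread=1903471/18662400
Step 7: max=21484241/4320000, min=27392610911/5598720000, spread=18038617/223948800
Step 8: max=1931073241/388800000, min=1646347817149/335923200000, spread=883978523/13436928000

Answer: 1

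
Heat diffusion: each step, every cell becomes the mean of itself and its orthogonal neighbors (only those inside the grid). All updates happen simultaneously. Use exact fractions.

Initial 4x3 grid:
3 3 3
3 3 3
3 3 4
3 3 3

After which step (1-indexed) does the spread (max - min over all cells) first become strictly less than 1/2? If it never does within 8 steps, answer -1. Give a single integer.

Answer: 1

Derivation:
Step 1: max=10/3, min=3, spread=1/3
  -> spread < 1/2 first at step 1
Step 2: max=391/120, min=3, spread=31/120
Step 3: max=3451/1080, min=3, spread=211/1080
Step 4: max=340897/108000, min=5447/1800, spread=14077/108000
Step 5: max=3056407/972000, min=327683/108000, spread=5363/48600
Step 6: max=91220809/29160000, min=182869/60000, spread=93859/1166400
Step 7: max=5459074481/1749600000, min=296936467/97200000, spread=4568723/69984000
Step 8: max=326708435629/104976000000, min=8929618889/2916000000, spread=8387449/167961600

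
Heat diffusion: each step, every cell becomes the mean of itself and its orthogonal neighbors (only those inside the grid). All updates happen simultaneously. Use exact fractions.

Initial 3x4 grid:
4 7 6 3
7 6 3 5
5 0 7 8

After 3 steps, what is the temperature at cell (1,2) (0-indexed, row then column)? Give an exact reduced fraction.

Answer: 247/48

Derivation:
Step 1: cell (1,2) = 27/5
Step 2: cell (1,2) = 24/5
Step 3: cell (1,2) = 247/48
Full grid after step 3:
  107/20 1279/240 3589/720 10969/2160
  2471/480 493/100 247/48 14543/2880
  1691/360 1169/240 3559/720 11479/2160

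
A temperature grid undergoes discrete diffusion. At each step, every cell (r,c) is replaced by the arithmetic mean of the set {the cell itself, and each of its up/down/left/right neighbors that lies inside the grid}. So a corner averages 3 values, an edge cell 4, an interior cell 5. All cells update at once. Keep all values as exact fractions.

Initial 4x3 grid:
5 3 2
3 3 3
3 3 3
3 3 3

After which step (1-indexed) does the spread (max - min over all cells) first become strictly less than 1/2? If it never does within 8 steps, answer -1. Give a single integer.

Step 1: max=11/3, min=8/3, spread=1
Step 2: max=125/36, min=137/48, spread=89/144
Step 3: max=1427/432, min=4241/1440, spread=1547/4320
  -> spread < 1/2 first at step 3
Step 4: max=83827/25920, min=857/288, spread=6697/25920
Step 5: max=4946249/1555200, min=43033/14400, spread=59737/311040
Step 6: max=293976211/93312000, min=3887123/1296000, spread=2820671/18662400
Step 7: max=17512209089/5598720000, min=117110581/38880000, spread=25931417/223948800
Step 8: max=1045774982851/335923200000, min=391661003/129600000, spread=1223586523/13436928000

Answer: 3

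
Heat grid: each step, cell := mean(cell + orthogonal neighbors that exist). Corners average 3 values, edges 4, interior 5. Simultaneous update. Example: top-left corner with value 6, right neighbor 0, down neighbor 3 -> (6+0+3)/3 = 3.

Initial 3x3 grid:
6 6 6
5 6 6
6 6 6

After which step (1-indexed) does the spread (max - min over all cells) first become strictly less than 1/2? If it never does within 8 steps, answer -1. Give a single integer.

Step 1: max=6, min=17/3, spread=1/3
  -> spread < 1/2 first at step 1
Step 2: max=6, min=1373/240, spread=67/240
Step 3: max=1193/200, min=12523/2160, spread=1807/10800
Step 4: max=32039/5400, min=5026037/864000, spread=33401/288000
Step 5: max=3196609/540000, min=45426067/7776000, spread=3025513/38880000
Step 6: max=170044051/28800000, min=18197473133/3110400000, spread=53531/995328
Step 7: max=45864883949/7776000000, min=1093711074151/186624000000, spread=450953/11943936
Step 8: max=5497711389481/933120000000, min=65675736439397/11197440000000, spread=3799043/143327232

Answer: 1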